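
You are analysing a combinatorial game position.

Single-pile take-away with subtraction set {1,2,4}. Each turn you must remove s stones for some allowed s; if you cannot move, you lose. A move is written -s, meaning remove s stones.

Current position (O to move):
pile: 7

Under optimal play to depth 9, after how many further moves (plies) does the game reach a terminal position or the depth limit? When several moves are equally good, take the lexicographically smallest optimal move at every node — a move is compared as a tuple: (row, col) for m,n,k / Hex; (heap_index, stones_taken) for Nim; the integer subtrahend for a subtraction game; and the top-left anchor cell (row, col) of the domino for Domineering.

PV length from [7]: 5 plies

p1 O@[7]: -1[6]+1* -2[5]-1 -4[3]+1
p2 X@[6]: -1[5]-1* -2[4]-1 -4[2]-1
p3 O@[5]: -1[4]-1 -2[3]+1* -4[1]-1
p4 X@[3]: -1[2]-1* -2[1]-1
p5 O@[2]: -1[1]-1 -2[0]+1*
p6 X@[0] terminal -1; root [7] d9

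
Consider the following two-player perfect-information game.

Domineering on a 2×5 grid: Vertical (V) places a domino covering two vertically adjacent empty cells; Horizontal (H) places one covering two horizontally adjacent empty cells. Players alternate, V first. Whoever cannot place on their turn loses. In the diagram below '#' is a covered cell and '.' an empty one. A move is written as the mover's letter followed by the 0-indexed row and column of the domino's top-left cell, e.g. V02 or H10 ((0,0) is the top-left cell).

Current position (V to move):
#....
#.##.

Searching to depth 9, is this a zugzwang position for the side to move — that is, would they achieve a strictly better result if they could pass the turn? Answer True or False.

ply 1, V at #..../#.##. | V01=-1→##.../####.*; V04=-1→#...#/#.###
ply 2, H at ##.../####. | H02=-1→####./####.; H03=+1→##.##/####.*
ply 3: ##.##/####. is terminal -1 (V); from #..../#.##. depth 9
pass branch (H moves first from the same position):
  | ply 1, H at #..../#.##. | H01=-1→###../#.##.*; H02=-1→#.##./#.##.; H03=-1→#..##/#.##.
  | ply 2, V at ###../#.##. | V04=+1→###.#/#.###*
  | ply 3: ###.#/#.### is terminal -1 (H); from #..../#.##. depth 9
V moving scores -1; V passing scores +1

zugzwang(#..../#.##., V) = True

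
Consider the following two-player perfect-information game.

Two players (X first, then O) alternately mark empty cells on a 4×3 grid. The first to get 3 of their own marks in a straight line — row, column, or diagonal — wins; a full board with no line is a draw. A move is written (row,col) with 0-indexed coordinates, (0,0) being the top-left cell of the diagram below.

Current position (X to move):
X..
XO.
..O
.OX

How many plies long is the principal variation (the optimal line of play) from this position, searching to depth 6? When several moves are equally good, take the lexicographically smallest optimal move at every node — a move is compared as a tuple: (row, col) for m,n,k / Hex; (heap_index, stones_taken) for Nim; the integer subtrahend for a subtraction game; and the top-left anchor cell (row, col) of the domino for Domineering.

p1 X@[X../XO./..O/.OX]: (0,1)[XX./XO./..O/.OX]-1 (0,2)[X.X/XO./..O/.OX]-1 (1,2)[X../XOX/..O/.OX]-1 (2,0)[X../XO./X.O/.OX]+1* (2,1)[X../XO./.XO/.OX]+1 (3,0)[X../XO./..O/XOX]-1
p2 O@[X../XO./X.O/.OX] terminal -1; root [X../XO./..O/.OX] d6

PV length from [X../XO./..O/.OX]: 1 ply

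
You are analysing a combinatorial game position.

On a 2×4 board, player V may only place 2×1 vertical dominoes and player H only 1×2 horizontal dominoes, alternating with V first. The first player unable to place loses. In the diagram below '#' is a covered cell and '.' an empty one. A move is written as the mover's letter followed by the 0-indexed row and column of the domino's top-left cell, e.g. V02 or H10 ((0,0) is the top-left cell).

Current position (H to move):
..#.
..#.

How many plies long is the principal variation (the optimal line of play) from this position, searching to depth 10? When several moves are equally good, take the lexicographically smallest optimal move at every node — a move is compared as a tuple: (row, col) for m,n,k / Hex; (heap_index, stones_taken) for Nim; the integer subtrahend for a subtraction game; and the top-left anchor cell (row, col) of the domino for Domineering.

PV length from [..#./..#.]: 3 plies

ply 1, H at ..#./..#. | H00=+1→###./..#.*; H10=+1→..#./###.
ply 2, V at ###./..#. | V03=-1→####/..##*
ply 3, H at ####/..## | H10=+1→####/####*
ply 4: ####/#### is terminal -1 (V); from ..#./..#. depth 10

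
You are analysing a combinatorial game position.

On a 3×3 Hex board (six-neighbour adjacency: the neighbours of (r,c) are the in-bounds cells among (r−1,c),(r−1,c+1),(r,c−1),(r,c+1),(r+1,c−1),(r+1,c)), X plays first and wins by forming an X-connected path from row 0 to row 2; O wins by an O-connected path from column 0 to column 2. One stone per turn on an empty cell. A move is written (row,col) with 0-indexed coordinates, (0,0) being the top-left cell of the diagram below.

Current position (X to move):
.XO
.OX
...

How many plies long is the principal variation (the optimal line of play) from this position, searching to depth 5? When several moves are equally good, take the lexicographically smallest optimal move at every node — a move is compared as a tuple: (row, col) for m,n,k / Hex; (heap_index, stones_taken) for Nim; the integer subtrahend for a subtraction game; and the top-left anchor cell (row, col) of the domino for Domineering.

PV length from [.XO/.OX/...]: 2 plies

ply 1, X at .XO/.OX/... | (0,0)=-1→XXO/.OX/...*; (1,0)=-1→.XO/XOX/...; (2,0)=-1→.XO/.OX/X..; (2,1)=-1→.XO/.OX/.X.; (2,2)=-1→.XO/.OX/..X
ply 2, O at XXO/.OX/... | (1,0)=+1→XXO/OOX/...*; (2,0)=+1→XXO/.OX/O..; (2,1)=+1→XXO/.OX/.O.; (2,2)=+1→XXO/.OX/..O
ply 3: XXO/OOX/... is terminal -1 (X); from .XO/.OX/... depth 5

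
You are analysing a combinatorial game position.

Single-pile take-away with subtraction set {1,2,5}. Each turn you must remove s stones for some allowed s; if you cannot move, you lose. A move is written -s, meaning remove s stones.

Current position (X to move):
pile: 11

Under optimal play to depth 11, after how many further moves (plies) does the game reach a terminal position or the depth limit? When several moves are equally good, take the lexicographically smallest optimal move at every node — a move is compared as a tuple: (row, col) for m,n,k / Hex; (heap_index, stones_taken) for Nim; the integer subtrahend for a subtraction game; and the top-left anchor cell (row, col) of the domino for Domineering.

PV length from [11]: 7 plies

[11] X move#1: -1:-1/10, -2:+1/9*, -5:+1/6
[9] O move#2: -1:-1/8*, -2:-1/7, -5:-1/4
[8] X move#3: -1:-1/7, -2:+1/6*, -5:+1/3
[6] O move#4: -1:-1/5*, -2:-1/4, -5:-1/1
[5] X move#5: -1:-1/4, -2:+1/3*, -5:+1/0
[3] O move#6: -1:-1/2*, -2:-1/1
[2] X move#7: -1:-1/1, -2:+1/0*
[0] end (terminal -1, O#8); searched 11 to 11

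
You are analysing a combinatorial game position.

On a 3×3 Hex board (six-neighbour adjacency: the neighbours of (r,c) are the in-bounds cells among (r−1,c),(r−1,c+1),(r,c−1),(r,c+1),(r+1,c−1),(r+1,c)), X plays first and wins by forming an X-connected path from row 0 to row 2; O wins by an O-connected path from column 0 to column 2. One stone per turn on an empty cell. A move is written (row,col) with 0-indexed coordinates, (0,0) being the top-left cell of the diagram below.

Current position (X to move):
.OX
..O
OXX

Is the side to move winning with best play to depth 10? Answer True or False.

p1 X@[.OX/..O/OXX]: (0,0)[XOX/..O/OXX]-1 (1,0)[.OX/X.O/OXX]-1 (1,1)[.OX/.XO/OXX]+1*
p2 O@[.OX/.XO/OXX] terminal -1; root [.OX/..O/OXX] d10

X winning at [.OX/..O/OXX]: True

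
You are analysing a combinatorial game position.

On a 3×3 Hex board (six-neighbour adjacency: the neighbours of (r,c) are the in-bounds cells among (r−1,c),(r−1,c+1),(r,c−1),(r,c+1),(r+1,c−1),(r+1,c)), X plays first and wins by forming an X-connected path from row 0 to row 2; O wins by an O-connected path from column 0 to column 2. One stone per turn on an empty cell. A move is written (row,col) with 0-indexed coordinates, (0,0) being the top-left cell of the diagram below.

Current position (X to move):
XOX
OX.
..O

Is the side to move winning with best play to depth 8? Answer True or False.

X winning at [XOX/OX./..O]: True

[XOX/OX./..O] X move#1: (1,2):+1/XOX/OXX/..O*, (2,0):+1/XOX/OX./X.O, (2,1):+1/XOX/OX./.XO
[XOX/OXX/..O] O move#2: (2,0):-1/XOX/OXX/O.O*, (2,1):-1/XOX/OXX/.OO
[XOX/OXX/O.O] X move#3: (2,1):+1/XOX/OXX/OXO*
[XOX/OXX/OXO] end (terminal -1, O#4); searched XOX/OX./..O to 8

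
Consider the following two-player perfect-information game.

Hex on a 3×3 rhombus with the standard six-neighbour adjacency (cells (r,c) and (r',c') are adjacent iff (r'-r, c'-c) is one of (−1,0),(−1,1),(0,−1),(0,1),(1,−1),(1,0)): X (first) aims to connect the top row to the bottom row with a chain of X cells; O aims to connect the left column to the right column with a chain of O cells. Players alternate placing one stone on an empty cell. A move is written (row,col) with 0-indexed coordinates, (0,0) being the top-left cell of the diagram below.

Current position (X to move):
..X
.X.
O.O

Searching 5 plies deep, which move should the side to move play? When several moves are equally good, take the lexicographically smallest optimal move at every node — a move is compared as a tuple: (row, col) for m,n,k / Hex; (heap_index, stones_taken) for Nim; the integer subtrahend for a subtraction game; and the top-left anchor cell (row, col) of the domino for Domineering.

X's best at [..X/.X./O.O]: (2,1)

ply 1, X at ..X/.X./O.O | (0,0)=-1→X.X/.X./O.O; (0,1)=-1→.XX/.X./O.O; (1,0)=-1→..X/XX./O.O; (1,2)=-1→..X/.XX/O.O; (2,1)=+1→..X/.X./OXO*
ply 2: ..X/.X./OXO is terminal -1 (O); from ..X/.X./O.O depth 5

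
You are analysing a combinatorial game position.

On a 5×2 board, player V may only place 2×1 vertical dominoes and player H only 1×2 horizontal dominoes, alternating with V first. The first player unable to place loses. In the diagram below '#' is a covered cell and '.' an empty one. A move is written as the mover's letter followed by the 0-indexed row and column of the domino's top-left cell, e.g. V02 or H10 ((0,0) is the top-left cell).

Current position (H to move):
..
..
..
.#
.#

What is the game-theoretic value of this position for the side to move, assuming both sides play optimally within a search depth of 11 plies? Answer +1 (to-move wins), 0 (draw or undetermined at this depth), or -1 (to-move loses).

value(../../../.#/.#, H) = +1

p1 H@[../../../.#/.#]: H00[##/../../.#/.#]-1 H10[../##/../.#/.#]+1* H20[../../##/.#/.#]-1
p2 V@[../##/../.#/.#]: V20[../##/#./##/.#]-1* V30[../##/../##/##]-1
p3 H@[../##/#./##/.#]: H00[##/##/#./##/.#]+1*
p4 V@[##/##/#./##/.#] terminal -1; root [../../../.#/.#] d11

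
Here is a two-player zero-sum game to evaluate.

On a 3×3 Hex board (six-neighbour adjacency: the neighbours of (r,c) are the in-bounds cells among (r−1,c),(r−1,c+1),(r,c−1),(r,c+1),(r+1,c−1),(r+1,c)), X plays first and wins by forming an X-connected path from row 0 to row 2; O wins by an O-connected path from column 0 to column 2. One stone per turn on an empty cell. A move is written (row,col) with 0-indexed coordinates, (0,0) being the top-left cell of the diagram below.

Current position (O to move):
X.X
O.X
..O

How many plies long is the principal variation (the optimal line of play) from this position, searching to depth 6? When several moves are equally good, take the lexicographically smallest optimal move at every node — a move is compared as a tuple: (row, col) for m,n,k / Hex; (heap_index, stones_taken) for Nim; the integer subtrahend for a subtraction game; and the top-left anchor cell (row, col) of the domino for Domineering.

p1 O@[X.X/O.X/..O]: (0,1)[XOX/O.X/..O]-1 (1,1)[X.X/OOX/..O]-1 (2,0)[X.X/O.X/O.O]-1 (2,1)[X.X/O.X/.OO]+1*
p2 X@[X.X/O.X/.OO]: (0,1)[XXX/O.X/.OO]-1* (1,1)[X.X/OXX/.OO]-1 (2,0)[X.X/O.X/XOO]-1
p3 O@[XXX/O.X/.OO]: (1,1)[XXX/OOX/.OO]+1* (2,0)[XXX/O.X/OOO]+1
p4 X@[XXX/OOX/.OO] terminal -1; root [X.X/O.X/..O] d6

PV length from [X.X/O.X/..O]: 3 plies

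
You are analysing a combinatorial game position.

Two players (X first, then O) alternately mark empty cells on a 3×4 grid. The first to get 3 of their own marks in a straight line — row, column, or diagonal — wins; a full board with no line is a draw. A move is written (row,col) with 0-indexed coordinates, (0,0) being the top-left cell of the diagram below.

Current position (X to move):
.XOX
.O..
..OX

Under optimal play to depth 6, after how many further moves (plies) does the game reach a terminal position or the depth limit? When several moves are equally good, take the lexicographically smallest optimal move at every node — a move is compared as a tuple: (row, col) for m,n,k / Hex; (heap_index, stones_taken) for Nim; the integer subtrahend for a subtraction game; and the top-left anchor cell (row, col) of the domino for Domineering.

PV length from [.XOX/.O../..OX]: 1 ply

p1 X@[.XOX/.O../..OX]: (0,0)[XXOX/.O../..OX]-1 (1,0)[.XOX/XO../..OX]-1 (1,2)[.XOX/.OX./..OX]+1* (1,3)[.XOX/.O.X/..OX]+1 (2,0)[.XOX/.O../X.OX]-1 (2,1)[.XOX/.O../.XOX]-1
p2 O@[.XOX/.OX./..OX] terminal -1; root [.XOX/.O../..OX] d6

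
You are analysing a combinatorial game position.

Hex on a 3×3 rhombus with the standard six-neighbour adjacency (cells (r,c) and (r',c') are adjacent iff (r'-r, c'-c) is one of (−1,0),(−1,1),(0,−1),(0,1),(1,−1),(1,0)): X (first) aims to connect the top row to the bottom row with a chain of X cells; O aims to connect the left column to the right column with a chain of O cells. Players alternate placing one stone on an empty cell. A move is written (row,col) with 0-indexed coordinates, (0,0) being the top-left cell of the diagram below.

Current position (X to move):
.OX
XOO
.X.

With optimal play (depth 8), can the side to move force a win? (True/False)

ply 1, X at .OX/XOO/.X. | (0,0)=-1→XOX/XOO/.X.*; (2,0)=-1→.OX/XOO/XX.; (2,2)=-1→.OX/XOO/.XX
ply 2, O at XOX/XOO/.X. | (2,0)=+1→XOX/XOO/OX.*; (2,2)=-1→XOX/XOO/.XO
ply 3: XOX/XOO/OX. is terminal -1 (X); from .OX/XOO/.X. depth 8

X winning at [.OX/XOO/.X.]: False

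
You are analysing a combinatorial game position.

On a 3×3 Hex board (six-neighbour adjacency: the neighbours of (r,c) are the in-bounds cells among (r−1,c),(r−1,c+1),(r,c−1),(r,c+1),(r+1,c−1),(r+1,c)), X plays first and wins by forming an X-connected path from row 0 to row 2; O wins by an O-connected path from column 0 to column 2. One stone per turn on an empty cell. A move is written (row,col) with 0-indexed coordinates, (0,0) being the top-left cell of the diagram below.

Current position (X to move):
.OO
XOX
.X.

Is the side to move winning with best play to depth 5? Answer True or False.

X winning at [.OO/XOX/.X.]: False

p1 X@[.OO/XOX/.X.]: (0,0)[XOO/XOX/.X.]-1* (2,0)[.OO/XOX/XX.]-1 (2,2)[.OO/XOX/.XX]-1
p2 O@[XOO/XOX/.X.]: (2,0)[XOO/XOX/OX.]+1* (2,2)[XOO/XOX/.XO]-1
p3 X@[XOO/XOX/OX.] terminal -1; root [.OO/XOX/.X.] d5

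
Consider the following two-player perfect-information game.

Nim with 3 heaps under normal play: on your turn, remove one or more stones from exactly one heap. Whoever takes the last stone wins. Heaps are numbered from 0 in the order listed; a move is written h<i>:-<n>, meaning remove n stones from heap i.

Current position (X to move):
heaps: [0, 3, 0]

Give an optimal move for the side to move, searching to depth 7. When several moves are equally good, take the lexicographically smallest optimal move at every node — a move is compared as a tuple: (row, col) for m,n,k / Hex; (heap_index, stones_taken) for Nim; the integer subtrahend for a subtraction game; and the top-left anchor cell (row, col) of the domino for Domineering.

X's best at [(0,3,0)]: h1:-3

ply 1, X at (0,3,0) | h1:-1=-1→(0,2,0); h1:-2=-1→(0,1,0); h1:-3=+1→(0,0,0)*
ply 2: (0,0,0) is terminal -1 (O); from (0,3,0) depth 7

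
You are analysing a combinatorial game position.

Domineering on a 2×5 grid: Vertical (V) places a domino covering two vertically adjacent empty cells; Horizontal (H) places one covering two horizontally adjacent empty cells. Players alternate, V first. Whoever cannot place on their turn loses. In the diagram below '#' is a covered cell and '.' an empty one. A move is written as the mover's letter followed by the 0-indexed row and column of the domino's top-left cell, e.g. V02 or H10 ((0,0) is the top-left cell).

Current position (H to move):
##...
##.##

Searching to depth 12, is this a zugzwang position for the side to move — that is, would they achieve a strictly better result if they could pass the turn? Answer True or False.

ply 1, H at ##.../##.## | H02=+1→####./##.##*; H03=-1→##.##/##.##
ply 2: ####./##.## is terminal -1 (V); from ##.../##.## depth 12
if H skipped the turn, V would face:
~ ply 1, V at ##.../##.## | V02=-1→###../#####*
~ ply 2, H at ###../##### | H03=+1→#####/#####*
~ ply 3: #####/##### is terminal -1 (V); from ##.../##.## depth 12
compare (H): move=+1 vs pass=+1

zugzwang(##.../##.##, H) = False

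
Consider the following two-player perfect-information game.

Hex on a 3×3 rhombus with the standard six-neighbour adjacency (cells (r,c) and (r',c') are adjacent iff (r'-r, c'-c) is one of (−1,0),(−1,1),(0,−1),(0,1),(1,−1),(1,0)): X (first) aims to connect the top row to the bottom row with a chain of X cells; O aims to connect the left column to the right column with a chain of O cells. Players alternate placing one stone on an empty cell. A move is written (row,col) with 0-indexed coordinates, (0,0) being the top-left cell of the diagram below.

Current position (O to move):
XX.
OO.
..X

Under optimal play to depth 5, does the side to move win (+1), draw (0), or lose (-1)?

value(XX./OO./..X, O) = +1

p1 O@[XX./OO./..X]: (0,2)[XXO/OO./..X]+1* (1,2)[XX./OOO/..X]+1 (2,0)[XX./OO./O.X]+1 (2,1)[XX./OO./.OX]+1
p2 X@[XXO/OO./..X] terminal -1; root [XX./OO./..X] d5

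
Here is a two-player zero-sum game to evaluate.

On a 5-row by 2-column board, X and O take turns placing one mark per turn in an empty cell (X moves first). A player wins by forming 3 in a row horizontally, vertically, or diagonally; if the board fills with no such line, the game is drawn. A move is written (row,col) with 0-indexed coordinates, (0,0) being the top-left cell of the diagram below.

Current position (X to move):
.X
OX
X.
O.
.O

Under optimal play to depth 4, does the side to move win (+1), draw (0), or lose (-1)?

p1 X@[.X/OX/X./O./.O]: (0,0)[XX/OX/X./O./.O]+0 (2,1)[.X/OX/XX/O./.O]+1* (3,1)[.X/OX/X./OX/.O]+0 (4,0)[.X/OX/X./O./XO]+0
p2 O@[.X/OX/XX/O./.O] terminal -1; root [.X/OX/X./O./.O] d4

value(.X/OX/X./O./.O, X) = +1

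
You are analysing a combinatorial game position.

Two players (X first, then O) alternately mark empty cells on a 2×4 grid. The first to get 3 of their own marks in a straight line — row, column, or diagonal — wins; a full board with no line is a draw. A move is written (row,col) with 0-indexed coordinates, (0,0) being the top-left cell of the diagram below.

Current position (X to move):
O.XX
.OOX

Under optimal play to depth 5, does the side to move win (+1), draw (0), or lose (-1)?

value(O.XX/.OOX, X) = +1

p1 X@[O.XX/.OOX]: (0,1)[OXXX/.OOX]+1* (1,0)[O.XX/XOOX]+0
p2 O@[OXXX/.OOX] terminal -1; root [O.XX/.OOX] d5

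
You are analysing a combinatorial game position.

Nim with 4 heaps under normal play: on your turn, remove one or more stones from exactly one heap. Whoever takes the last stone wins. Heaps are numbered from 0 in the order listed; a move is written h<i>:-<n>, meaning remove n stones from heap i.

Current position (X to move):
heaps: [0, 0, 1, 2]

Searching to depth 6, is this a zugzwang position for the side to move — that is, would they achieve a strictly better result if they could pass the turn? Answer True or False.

p1 X@[(0,0,1,2)]: h2:-1[(0,0,0,2)]-1 h3:-1[(0,0,1,1)]+1* h3:-2[(0,0,1,0)]-1
p2 O@[(0,0,1,1)]: h2:-1[(0,0,0,1)]-1* h3:-1[(0,0,1,0)]-1
p3 X@[(0,0,0,1)]: h3:-1[(0,0,0,0)]+1*
p4 O@[(0,0,0,0)] terminal -1; root [(0,0,1,2)] d6
pass branch (O moves first from the same position):
  | p1 O@[(0,0,1,2)]: h2:-1[(0,0,0,2)]-1 h3:-1[(0,0,1,1)]+1* h3:-2[(0,0,1,0)]-1
  | p2 X@[(0,0,1,1)]: h2:-1[(0,0,0,1)]-1* h3:-1[(0,0,1,0)]-1
  | p3 O@[(0,0,0,1)]: h3:-1[(0,0,0,0)]+1*
  | p4 X@[(0,0,0,0)] terminal -1; root [(0,0,1,2)] d6
X moving scores +1; X passing scores -1

zugzwang((0,0,1,2), X) = False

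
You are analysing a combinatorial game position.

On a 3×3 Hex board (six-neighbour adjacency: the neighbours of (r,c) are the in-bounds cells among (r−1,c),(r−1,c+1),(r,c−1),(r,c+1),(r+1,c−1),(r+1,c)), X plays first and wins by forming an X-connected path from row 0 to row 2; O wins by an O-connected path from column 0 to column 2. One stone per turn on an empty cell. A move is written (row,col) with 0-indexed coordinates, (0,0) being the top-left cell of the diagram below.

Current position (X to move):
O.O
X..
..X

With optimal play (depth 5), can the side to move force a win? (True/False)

p1 X@[O.O/X../..X]: (0,1)[OXO/X../..X]+1* (1,1)[O.O/XX./..X]-1 (1,2)[O.O/X.X/..X]-1 (2,0)[O.O/X../X.X]-1 (2,1)[O.O/X../.XX]-1
p2 O@[OXO/X../..X]: (1,1)[OXO/XO./..X]-1* (1,2)[OXO/X.O/..X]-1 (2,0)[OXO/X../O.X]-1 (2,1)[OXO/X../.OX]-1
p3 X@[OXO/XO./..X]: (1,2)[OXO/XOX/..X]-1 (2,0)[OXO/XO./X.X]+1* (2,1)[OXO/XO./.XX]-1
p4 O@[OXO/XO./X.X] terminal -1; root [O.O/X../..X] d5

X winning at [O.O/X../..X]: True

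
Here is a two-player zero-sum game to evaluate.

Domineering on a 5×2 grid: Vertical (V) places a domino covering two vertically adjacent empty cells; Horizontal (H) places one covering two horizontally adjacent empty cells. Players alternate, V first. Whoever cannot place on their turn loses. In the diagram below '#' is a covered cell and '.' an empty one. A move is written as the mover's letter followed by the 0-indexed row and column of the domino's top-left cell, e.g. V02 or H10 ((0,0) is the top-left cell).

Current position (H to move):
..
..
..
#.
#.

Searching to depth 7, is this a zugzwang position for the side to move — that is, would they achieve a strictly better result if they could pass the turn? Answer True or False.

zugzwang(../../../#./#., H) = False

p1 H@[../../../#./#.]: H00[##/../../#./#.]-1 H10[../##/../#./#.]+1* H20[../../##/#./#.]-1
p2 V@[../##/../#./#.]: V21[../##/.#/##/#.]-1* V31[../##/../##/##]-1
p3 H@[../##/.#/##/#.]: H00[##/##/.#/##/#.]+1*
p4 V@[##/##/.#/##/#.] terminal -1; root [../../../#./#.] d7
suppose H passes — search the same position with V to move:
pass> p1 V@[../../../#./#.]: V00[#./#./../#./#.]+1* V01[.#/.#/../#./#.]+1 V10[../#./#./#./#.]+1 V11[../.#/.#/#./#.]+1 V21[../../.#/##/#.]-1 V31[../../../##/##]-1
pass> p2 H@[#./#./../#./#.]: H20[#./#./##/#./#.]-1*
pass> p3 V@[#./#./##/#./#.]: V01[##/##/##/#./#.]+1* V31[#./#./##/##/##]+1
pass> p4 H@[##/##/##/#./#.] terminal -1; root [../../../#./#.] d7
for H: play +1, pass -1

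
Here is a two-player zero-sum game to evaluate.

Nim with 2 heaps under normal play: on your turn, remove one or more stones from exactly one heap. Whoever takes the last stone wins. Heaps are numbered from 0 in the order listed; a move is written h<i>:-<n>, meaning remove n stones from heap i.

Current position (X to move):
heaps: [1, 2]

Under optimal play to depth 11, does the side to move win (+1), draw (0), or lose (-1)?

[(1,2)] X move#1: h0:-1:-1/(0,2), h1:-1:+1/(1,1)*, h1:-2:-1/(1,0)
[(1,1)] O move#2: h0:-1:-1/(0,1)*, h1:-1:-1/(1,0)
[(0,1)] X move#3: h1:-1:+1/(0,0)*
[(0,0)] end (terminal -1, O#4); searched (1,2) to 11

value((1,2), X) = +1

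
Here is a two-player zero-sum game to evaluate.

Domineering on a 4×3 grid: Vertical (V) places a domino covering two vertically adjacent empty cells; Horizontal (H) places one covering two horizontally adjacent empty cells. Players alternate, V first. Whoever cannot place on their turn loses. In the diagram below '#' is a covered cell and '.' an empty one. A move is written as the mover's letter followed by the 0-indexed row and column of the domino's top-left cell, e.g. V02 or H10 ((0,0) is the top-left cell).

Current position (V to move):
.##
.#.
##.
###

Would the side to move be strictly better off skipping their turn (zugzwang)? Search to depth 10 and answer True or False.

ply 1, V at .##/.#./##./### | V00=+1→###/##./##./###*; V12=+1→.##/.##/###/###
ply 2: ###/##./##./### is terminal -1 (H); from .##/.#./##./### depth 10
pass branch (H moves first from the same position):
  | ply 1: .##/.#./##./### is terminal -1 (H); from .##/.#./##./### depth 10
V moving scores +1; V passing scores +1

zugzwang(.##/.#./##./###, V) = False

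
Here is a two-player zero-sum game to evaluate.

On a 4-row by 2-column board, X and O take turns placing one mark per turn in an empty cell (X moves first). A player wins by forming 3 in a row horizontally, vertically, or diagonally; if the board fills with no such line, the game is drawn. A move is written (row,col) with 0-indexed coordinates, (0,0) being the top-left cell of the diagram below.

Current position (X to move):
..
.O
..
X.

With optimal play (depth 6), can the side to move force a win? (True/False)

ply 1, X at ../.O/../X. | (0,0)=-1→X./.O/../X.; (0,1)=+0→.X/.O/../X.*; (1,0)=+0→../XO/../X.; (2,0)=+0→../.O/X./X.; (2,1)=+0→../.O/.X/X.; (3,1)=+0→../.O/../XX
ply 2, O at .X/.O/../X. | (0,0)=+0→OX/.O/../X.*; (1,0)=+0→.X/OO/../X.; (2,0)=+0→.X/.O/O./X.; (2,1)=+0→.X/.O/.O/X.; (3,1)=+0→.X/.O/../XO
ply 3, X at OX/.O/../X. | (1,0)=+0→OX/XO/../X.*; (2,0)=+0→OX/.O/X./X.; (2,1)=+0→OX/.O/.X/X.; (3,1)=+0→OX/.O/../XX
ply 4, O at OX/XO/../X. | (2,0)=+0→OX/XO/O./X.*; (2,1)=-1→OX/XO/.O/X.; (3,1)=-1→OX/XO/../XO
ply 5, X at OX/XO/O./X. | (2,1)=+0→OX/XO/OX/X.*; (3,1)=+0→OX/XO/O./XX
ply 6, O at OX/XO/OX/X. | (3,1)=+0→OX/XO/OX/XO*
ply 7: OX/XO/OX/XO is terminal +0 (X); from ../.O/../X. depth 6

X winning at [../.O/../X.]: False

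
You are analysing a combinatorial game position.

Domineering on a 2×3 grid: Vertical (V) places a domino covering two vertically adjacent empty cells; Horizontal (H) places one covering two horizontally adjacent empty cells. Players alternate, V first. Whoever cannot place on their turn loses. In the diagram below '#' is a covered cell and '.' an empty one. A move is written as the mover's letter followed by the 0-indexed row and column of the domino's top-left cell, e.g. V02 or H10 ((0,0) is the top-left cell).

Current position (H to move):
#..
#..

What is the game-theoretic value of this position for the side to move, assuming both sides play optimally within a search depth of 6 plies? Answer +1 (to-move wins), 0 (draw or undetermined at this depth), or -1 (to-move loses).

ply 1, H at #../#.. | H01=+1→###/#..*; H11=+1→#../###
ply 2: ###/#.. is terminal -1 (V); from #../#.. depth 6

value(#../#.., H) = +1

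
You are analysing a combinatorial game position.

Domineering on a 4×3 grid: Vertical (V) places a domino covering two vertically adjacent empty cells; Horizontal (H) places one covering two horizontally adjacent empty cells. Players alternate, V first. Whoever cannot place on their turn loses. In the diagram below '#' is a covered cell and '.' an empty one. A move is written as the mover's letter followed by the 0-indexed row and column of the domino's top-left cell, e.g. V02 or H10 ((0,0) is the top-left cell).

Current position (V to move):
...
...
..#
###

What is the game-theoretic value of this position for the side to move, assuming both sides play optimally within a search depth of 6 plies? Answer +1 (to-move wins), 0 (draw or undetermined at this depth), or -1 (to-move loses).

ply 1, V at .../.../..#/### | V00=-1→#../#../..#/###; V01=+1→.#./.#./..#/###*; V02=-1→..#/..#/..#/###; V10=-1→.../#../#.#/###; V11=+1→.../.#./.##/###
ply 2, H at .#./.#./..#/### | H20=-1→.#./.#./###/###*
ply 3, V at .#./.#./###/### | V00=+1→##./##./###/###*; V02=+1→.##/.##/###/###
ply 4: ##./##./###/### is terminal -1 (H); from .../.../..#/### depth 6

value(.../.../..#/###, V) = +1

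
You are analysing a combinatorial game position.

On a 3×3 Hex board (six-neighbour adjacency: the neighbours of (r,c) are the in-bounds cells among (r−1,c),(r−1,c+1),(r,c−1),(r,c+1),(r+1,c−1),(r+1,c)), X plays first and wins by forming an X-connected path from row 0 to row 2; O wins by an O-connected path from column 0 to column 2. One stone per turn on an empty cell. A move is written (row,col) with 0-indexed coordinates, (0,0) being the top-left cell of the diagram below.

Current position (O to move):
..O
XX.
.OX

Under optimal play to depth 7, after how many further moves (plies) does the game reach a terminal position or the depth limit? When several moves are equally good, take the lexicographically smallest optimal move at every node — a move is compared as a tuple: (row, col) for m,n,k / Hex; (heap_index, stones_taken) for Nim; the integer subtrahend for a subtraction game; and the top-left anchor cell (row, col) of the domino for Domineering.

p1 O@[..O/XX./.OX]: (0,0)[O.O/XX./.OX]-1* (0,1)[.OO/XX./.OX]-1 (1,2)[..O/XXO/.OX]-1 (2,0)[..O/XX./OOX]-1
p2 X@[O.O/XX./.OX]: (0,1)[OXO/XX./.OX]+1* (1,2)[O.O/XXX/.OX]-1 (2,0)[O.O/XX./XOX]-1
p3 O@[OXO/XX./.OX]: (1,2)[OXO/XXO/.OX]-1* (2,0)[OXO/XX./OOX]-1
p4 X@[OXO/XXO/.OX]: (2,0)[OXO/XXO/XOX]+1*
p5 O@[OXO/XXO/XOX] terminal -1; root [..O/XX./.OX] d7

PV length from [..O/XX./.OX]: 4 plies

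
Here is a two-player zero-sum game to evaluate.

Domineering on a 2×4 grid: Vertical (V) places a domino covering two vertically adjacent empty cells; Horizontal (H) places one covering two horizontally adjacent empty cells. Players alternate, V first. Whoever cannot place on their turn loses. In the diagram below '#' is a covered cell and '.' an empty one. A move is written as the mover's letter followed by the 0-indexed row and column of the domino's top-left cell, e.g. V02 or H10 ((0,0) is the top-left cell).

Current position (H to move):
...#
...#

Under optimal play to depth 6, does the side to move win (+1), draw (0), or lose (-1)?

p1 H@[...#/...#]: H00[##.#/...#]+1* H01[.###/...#]+1 H10[...#/##.#]+1 H11[...#/.###]+1
p2 V@[##.#/...#]: V02[####/..##]-1*
p3 H@[####/..##]: H10[####/####]+1*
p4 V@[####/####] terminal -1; root [...#/...#] d6

value(...#/...#, H) = +1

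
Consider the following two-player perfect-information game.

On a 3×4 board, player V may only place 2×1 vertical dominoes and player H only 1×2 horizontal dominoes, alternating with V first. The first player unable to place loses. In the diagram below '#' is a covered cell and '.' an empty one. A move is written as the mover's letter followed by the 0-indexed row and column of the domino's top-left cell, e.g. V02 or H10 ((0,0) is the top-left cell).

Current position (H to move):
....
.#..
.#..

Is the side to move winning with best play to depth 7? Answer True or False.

H winning at [..../.#../.#..]: True

[..../.#../.#..] H move#1: H00:-1/##../.#../.#.., H01:-1/.##./.#../.#.., H02:-1/..##/.#../.#.., H12:+1/..../.###/.#..*, H22:-1/..../.#../.###
[..../.###/.#..] V move#2: V00:-1/#.../####/.#..*, V10:-1/..../####/##..
[#.../####/.#..] H move#3: H01:+1/###./####/.#..*, H02:+1/#.##/####/.#.., H22:+1/#.../####/.###
[###./####/.#..] end (terminal -1, V#4); searched ..../.#../.#.. to 7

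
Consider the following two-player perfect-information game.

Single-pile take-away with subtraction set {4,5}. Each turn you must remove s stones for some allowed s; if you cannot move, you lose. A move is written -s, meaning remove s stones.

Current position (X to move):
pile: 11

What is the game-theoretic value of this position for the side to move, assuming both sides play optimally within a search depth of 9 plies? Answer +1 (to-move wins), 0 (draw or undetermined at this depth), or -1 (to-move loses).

ply 1, X at 11 | -4=-1→7*; -5=-1→6
ply 2, O at 7 | -4=+1→3*; -5=+1→2
ply 3: 3 is terminal -1 (X); from 11 depth 9

value(11, X) = -1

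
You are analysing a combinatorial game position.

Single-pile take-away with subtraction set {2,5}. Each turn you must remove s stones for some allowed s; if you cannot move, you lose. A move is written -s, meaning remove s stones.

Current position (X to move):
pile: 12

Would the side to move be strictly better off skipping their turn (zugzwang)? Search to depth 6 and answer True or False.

[12] X move#1: -2:-1/10, -5:+1/7*
[7] O move#2: -2:-1/5*, -5:-1/2
[5] X move#3: -2:-1/3, -5:+1/0*
[0] end (terminal -1, O#4); searched 12 to 6
suppose X passes — search the same position with O to move:
pass> [12] O move#1: -2:-1/10, -5:+1/7*
pass> [7] X move#2: -2:-1/5*, -5:-1/2
pass> [5] O move#3: -2:-1/3, -5:+1/0*
pass> [0] end (terminal -1, X#4); searched 12 to 6
for X: play +1, pass -1

zugzwang(12, X) = False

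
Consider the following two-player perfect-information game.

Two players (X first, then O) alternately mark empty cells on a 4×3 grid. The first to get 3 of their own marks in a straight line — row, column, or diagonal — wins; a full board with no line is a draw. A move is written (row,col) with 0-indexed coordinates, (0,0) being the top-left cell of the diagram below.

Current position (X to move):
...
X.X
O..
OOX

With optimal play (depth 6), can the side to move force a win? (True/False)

X winning at [.../X.X/O../OOX]: True

[.../X.X/O../OOX] X move#1: (0,0):+1/X../X.X/O../OOX*, (0,1):+1/.X./X.X/O../OOX, (0,2):+1/..X/X.X/O../OOX, (1,1):+1/.../XXX/O../OOX, (2,1):+1/.../X.X/OX./OOX, (2,2):+1/.../X.X/O.X/OOX
[X../X.X/O../OOX] O move#2: (0,1):-1/XO./X.X/O../OOX*, (0,2):-1/X.O/X.X/O../OOX, (1,1):-1/X../XOX/O../OOX, (2,1):-1/X../X.X/OO./OOX, (2,2):-1/X../X.X/O.O/OOX
[XO./X.X/O../OOX] X move#3: (0,2):+1/XOX/X.X/O../OOX*, (1,1):+1/XO./XXX/O../OOX, (2,1):+1/XO./X.X/OX./OOX, (2,2):+1/XO./X.X/O.X/OOX
[XOX/X.X/O../OOX] O move#4: (1,1):-1/XOX/XOX/O../OOX*, (2,1):-1/XOX/X.X/OO./OOX, (2,2):-1/XOX/X.X/O.O/OOX
[XOX/XOX/O../OOX] X move#5: (2,1):+1/XOX/XOX/OX./OOX*, (2,2):+1/XOX/XOX/O.X/OOX
[XOX/XOX/OX./OOX] end (terminal -1, O#6); searched .../X.X/O../OOX to 6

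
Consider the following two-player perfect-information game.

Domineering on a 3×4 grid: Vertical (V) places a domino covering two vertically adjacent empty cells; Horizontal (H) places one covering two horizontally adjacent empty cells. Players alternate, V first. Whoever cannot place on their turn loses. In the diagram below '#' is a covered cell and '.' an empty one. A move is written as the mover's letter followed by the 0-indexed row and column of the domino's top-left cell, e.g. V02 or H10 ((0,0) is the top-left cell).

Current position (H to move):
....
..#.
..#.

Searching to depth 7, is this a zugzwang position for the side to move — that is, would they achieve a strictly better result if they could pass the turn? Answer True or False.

ply 1, H at ..../..#./..#. | H00=-1→##../..#./..#.; H01=-1→.##./..#./..#.; H02=-1→..##/..#./..#.; H10=+1→..../###./..#.*; H20=-1→..../..#./###.
ply 2, V at ..../###./..#. | V03=-1→...#/####/..#.*; V13=-1→..../####/..##
ply 3, H at ...#/####/..#. | H00=+1→##.#/####/..#.*; H01=+1→.###/####/..#.; H20=+1→...#/####/###.
ply 4: ##.#/####/..#. is terminal -1 (V); from ..../..#./..#. depth 7
pass branch (V moves first from the same position):
  | ply 1, V at ..../..#./..#. | V00=+1→#.../#.#./..#.*; V01=+1→.#../.##./..#.; V03=-1→...#/..##/..#.; V10=+1→..../#.#./#.#.; V11=+1→..../.##./.##.; V13=-1→..../..##/..##
  | ply 2, H at #.../#.#./..#. | H01=-1→###./#.#./..#.*; H02=-1→#.##/#.#./..#.; H20=-1→#.../#.#./###.
  | ply 3, V at ###./#.#./..#. | V03=-1→####/#.##/..#.; V11=+1→###./###./.##.*; V13=-1→###./#.##/..##
  | ply 4: ###./###./.##. is terminal -1 (H); from ..../..#./..#. depth 7
H moving scores +1; H passing scores -1

zugzwang(..../..#./..#., H) = False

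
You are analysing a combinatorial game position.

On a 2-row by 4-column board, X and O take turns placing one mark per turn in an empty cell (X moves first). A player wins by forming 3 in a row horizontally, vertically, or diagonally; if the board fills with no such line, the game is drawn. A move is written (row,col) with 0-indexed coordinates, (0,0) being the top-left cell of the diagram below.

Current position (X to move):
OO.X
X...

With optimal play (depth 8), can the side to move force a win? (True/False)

X winning at [OO.X/X...]: False

ply 1, X at OO.X/X... | (0,2)=+0→OOXX/X...*; (1,1)=-1→OO.X/XX..; (1,2)=-1→OO.X/X.X.; (1,3)=-1→OO.X/X..X
ply 2, O at OOXX/X... | (1,1)=+0→OOXX/XO..*; (1,2)=+0→OOXX/X.O.; (1,3)=+0→OOXX/X..O
ply 3, X at OOXX/XO.. | (1,2)=+0→OOXX/XOX.*; (1,3)=+0→OOXX/XO.X
ply 4, O at OOXX/XOX. | (1,3)=+0→OOXX/XOXO*
ply 5: OOXX/XOXO is terminal +0 (X); from OO.X/X... depth 8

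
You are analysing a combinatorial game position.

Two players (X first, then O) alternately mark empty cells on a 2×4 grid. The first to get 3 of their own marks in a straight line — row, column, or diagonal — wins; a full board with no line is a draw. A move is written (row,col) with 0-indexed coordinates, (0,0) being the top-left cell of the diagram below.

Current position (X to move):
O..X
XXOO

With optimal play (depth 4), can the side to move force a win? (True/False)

X winning at [O..X/XXOO]: False

ply 1, X at O..X/XXOO | (0,1)=+0→OX.X/XXOO*; (0,2)=+0→O.XX/XXOO
ply 2, O at OX.X/XXOO | (0,2)=+0→OXOX/XXOO*
ply 3: OXOX/XXOO is terminal +0 (X); from O..X/XXOO depth 4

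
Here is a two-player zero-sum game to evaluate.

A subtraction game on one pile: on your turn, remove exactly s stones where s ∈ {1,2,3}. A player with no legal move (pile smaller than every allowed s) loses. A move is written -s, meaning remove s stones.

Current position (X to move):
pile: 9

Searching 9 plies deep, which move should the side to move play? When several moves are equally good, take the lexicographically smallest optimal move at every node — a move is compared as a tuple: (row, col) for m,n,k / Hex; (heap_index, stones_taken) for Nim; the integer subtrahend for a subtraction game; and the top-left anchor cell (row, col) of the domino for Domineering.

X's best at [9]: -1

p1 X@[9]: -1[8]+1* -2[7]-1 -3[6]-1
p2 O@[8]: -1[7]-1* -2[6]-1 -3[5]-1
p3 X@[7]: -1[6]-1 -2[5]-1 -3[4]+1*
p4 O@[4]: -1[3]-1* -2[2]-1 -3[1]-1
p5 X@[3]: -1[2]-1 -2[1]-1 -3[0]+1*
p6 O@[0] terminal -1; root [9] d9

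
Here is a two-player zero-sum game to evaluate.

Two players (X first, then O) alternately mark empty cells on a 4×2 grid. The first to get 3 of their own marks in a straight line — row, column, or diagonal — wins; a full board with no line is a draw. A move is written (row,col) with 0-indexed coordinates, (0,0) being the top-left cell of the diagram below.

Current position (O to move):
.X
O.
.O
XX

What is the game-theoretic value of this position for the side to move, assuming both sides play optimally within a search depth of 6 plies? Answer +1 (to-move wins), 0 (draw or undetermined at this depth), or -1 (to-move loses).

p1 O@[.X/O./.O/XX]: (0,0)[OX/O./.O/XX]+0* (1,1)[.X/OO/.O/XX]+0 (2,0)[.X/O./OO/XX]+0
p2 X@[OX/O./.O/XX]: (1,1)[OX/OX/.O/XX]-1 (2,0)[OX/O./XO/XX]+0*
p3 O@[OX/O./XO/XX]: (1,1)[OX/OO/XO/XX]+0*
p4 X@[OX/OO/XO/XX] terminal +0; root [.X/O./.O/XX] d6

value(.X/O./.O/XX, O) = 0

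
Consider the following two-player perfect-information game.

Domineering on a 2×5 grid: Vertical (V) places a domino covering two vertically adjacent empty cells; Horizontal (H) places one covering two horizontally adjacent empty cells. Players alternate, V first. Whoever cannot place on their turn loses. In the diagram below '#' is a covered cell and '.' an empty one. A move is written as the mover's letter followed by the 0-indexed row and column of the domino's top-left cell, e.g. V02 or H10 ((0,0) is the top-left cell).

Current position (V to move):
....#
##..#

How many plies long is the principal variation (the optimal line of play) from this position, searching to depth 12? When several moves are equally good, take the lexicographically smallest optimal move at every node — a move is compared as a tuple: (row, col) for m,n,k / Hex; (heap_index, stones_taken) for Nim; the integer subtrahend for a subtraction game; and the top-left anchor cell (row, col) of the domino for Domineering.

PV length from [....#/##..#]: 3 plies

p1 V@[....#/##..#]: V02[..#.#/###.#]+1* V03[...##/##.##]-1
p2 H@[..#.#/###.#]: H00[###.#/###.#]-1*
p3 V@[###.#/###.#]: V03[#####/#####]+1*
p4 H@[#####/#####] terminal -1; root [....#/##..#] d12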